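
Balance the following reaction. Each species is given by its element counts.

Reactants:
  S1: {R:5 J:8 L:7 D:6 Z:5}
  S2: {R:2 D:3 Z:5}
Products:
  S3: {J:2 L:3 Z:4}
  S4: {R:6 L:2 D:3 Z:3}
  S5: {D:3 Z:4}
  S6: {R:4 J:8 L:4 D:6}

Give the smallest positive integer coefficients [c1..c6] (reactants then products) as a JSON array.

R: 4·5+2·2 = 24 | 4·0+2·6+2·0+3·4 = 24
J: 4·8+2·0 = 32 | 4·2+2·0+2·0+3·8 = 32
L: 4·7+2·0 = 28 | 4·3+2·2+2·0+3·4 = 28
D: 4·6+2·3 = 30 | 4·0+2·3+2·3+3·6 = 30
Z: 4·5+2·5 = 30 | 4·4+2·3+2·4+3·0 = 30
gcd(4,2,4,2,2,3) = 1

Coefficients: [4, 2, 4, 2, 2, 3]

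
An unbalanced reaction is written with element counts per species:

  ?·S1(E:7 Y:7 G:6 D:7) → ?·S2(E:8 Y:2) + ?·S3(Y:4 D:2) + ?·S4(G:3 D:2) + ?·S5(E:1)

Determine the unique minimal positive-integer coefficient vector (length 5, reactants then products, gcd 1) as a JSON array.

E: 2·7 = 14 | 1·8+3·0+4·0+6·1 = 14
Y: 2·7 = 14 | 1·2+3·4+4·0+6·0 = 14
G: 2·6 = 12 | 1·0+3·0+4·3+6·0 = 12
D: 2·7 = 14 | 1·0+3·2+4·2+6·0 = 14
gcd(2,1,3,4,6) = 1

Coefficients: [2, 1, 3, 4, 6]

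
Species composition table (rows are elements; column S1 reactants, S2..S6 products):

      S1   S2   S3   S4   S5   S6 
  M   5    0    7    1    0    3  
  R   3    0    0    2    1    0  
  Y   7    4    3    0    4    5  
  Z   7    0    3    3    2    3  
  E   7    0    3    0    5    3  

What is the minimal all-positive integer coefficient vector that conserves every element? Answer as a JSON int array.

M: 6·5 = 30 | 1·0+3·7+6·1+6·0+1·3 = 30
R: 6·3 = 18 | 1·0+3·0+6·2+6·1+1·0 = 18
Y: 6·7 = 42 | 1·4+3·3+6·0+6·4+1·5 = 42
Z: 6·7 = 42 | 1·0+3·3+6·3+6·2+1·3 = 42
E: 6·7 = 42 | 1·0+3·3+6·0+6·5+1·3 = 42
gcd(6,1,3,6,6,1) = 1

Coefficients: [6, 1, 3, 6, 6, 1]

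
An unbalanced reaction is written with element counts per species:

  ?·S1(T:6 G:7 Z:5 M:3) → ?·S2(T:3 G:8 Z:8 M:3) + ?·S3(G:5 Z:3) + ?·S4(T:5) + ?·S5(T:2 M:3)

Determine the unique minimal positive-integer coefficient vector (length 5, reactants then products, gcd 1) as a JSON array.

T: 4·6 = 24 | 1·3+4·0+3·5+3·2 = 24
G: 4·7 = 28 | 1·8+4·5+3·0+3·0 = 28
Z: 4·5 = 20 | 1·8+4·3+3·0+3·0 = 20
M: 4·3 = 12 | 1·3+4·0+3·0+3·3 = 12
gcd(4,1,4,3,3) = 1

Coefficients: [4, 1, 4, 3, 3]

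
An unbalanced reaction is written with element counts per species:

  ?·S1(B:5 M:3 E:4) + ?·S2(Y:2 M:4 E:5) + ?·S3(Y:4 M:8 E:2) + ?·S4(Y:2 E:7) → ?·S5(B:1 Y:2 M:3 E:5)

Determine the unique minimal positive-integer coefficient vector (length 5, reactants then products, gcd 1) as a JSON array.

Coefficients: [1, 1, 1, 2, 5]

B: 1·5+1·0+1·0+2·0 = 5 | 5·1 = 5
Y: 1·0+1·2+1·4+2·2 = 10 | 5·2 = 10
M: 1·3+1·4+1·8+2·0 = 15 | 5·3 = 15
E: 1·4+1·5+1·2+2·7 = 25 | 5·5 = 25
gcd(1,1,1,2,5) = 1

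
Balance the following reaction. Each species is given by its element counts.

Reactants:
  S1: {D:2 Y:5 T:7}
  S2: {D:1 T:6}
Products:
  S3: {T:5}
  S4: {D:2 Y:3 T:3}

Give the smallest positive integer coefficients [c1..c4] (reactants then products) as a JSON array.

Coefficients: [3, 4, 6, 5]

D: 3·2+4·1 = 10 | 6·0+5·2 = 10
Y: 3·5+4·0 = 15 | 6·0+5·3 = 15
T: 3·7+4·6 = 45 | 6·5+5·3 = 45
gcd(3,4,6,5) = 1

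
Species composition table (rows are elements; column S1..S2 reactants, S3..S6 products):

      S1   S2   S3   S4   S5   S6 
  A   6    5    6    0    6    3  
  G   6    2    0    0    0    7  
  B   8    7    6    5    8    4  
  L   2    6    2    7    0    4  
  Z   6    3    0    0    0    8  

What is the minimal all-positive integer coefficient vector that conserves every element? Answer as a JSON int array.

Coefficients: [5, 6, 4, 2, 3, 6]

A: 5·6+6·5 = 60 | 4·6+2·0+3·6+6·3 = 60
G: 5·6+6·2 = 42 | 4·0+2·0+3·0+6·7 = 42
B: 5·8+6·7 = 82 | 4·6+2·5+3·8+6·4 = 82
L: 5·2+6·6 = 46 | 4·2+2·7+3·0+6·4 = 46
Z: 5·6+6·3 = 48 | 4·0+2·0+3·0+6·8 = 48
gcd(5,6,4,2,3,6) = 1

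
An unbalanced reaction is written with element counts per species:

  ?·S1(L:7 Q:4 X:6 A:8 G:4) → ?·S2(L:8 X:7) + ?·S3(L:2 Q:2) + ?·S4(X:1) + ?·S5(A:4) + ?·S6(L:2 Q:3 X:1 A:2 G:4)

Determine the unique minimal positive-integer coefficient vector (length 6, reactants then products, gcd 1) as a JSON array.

Coefficients: [2, 1, 1, 3, 3, 2]

L: 2·7 = 14 | 1·8+1·2+3·0+3·0+2·2 = 14
Q: 2·4 = 8 | 1·0+1·2+3·0+3·0+2·3 = 8
X: 2·6 = 12 | 1·7+1·0+3·1+3·0+2·1 = 12
A: 2·8 = 16 | 1·0+1·0+3·0+3·4+2·2 = 16
G: 2·4 = 8 | 1·0+1·0+3·0+3·0+2·4 = 8
gcd(2,1,1,3,3,2) = 1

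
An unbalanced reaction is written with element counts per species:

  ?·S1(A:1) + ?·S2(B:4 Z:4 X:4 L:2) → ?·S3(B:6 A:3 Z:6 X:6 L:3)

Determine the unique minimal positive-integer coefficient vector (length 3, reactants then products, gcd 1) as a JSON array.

Coefficients: [6, 3, 2]

B: 6·0+3·4 = 12 | 2·6 = 12
A: 6·1+3·0 = 6 | 2·3 = 6
Z: 6·0+3·4 = 12 | 2·6 = 12
X: 6·0+3·4 = 12 | 2·6 = 12
L: 6·0+3·2 = 6 | 2·3 = 6
gcd(6,3,2) = 1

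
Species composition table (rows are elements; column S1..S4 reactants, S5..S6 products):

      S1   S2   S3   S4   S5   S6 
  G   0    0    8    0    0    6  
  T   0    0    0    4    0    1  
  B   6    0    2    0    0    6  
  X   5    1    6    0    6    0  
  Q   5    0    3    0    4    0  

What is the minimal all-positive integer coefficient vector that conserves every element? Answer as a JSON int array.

G: 3·0+3·0+3·8+1·0 = 24 | 6·0+4·6 = 24
T: 3·0+3·0+3·0+1·4 = 4 | 6·0+4·1 = 4
B: 3·6+3·0+3·2+1·0 = 24 | 6·0+4·6 = 24
X: 3·5+3·1+3·6+1·0 = 36 | 6·6+4·0 = 36
Q: 3·5+3·0+3·3+1·0 = 24 | 6·4+4·0 = 24
gcd(3,3,3,1,6,4) = 1

Coefficients: [3, 3, 3, 1, 6, 4]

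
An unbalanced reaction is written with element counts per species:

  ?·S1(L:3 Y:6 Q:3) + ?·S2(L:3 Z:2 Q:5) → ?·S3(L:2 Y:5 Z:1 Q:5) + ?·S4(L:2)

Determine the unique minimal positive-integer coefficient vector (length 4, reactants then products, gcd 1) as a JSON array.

L: 5·3+3·3 = 24 | 6·2+6·2 = 24
Y: 5·6+3·0 = 30 | 6·5+6·0 = 30
Z: 5·0+3·2 = 6 | 6·1+6·0 = 6
Q: 5·3+3·5 = 30 | 6·5+6·0 = 30
gcd(5,3,6,6) = 1

Coefficients: [5, 3, 6, 6]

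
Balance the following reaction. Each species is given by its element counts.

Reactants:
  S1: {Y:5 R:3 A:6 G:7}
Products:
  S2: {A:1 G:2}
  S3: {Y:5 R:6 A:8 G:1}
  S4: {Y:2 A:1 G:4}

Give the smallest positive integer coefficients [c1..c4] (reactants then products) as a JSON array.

Y: 4·5 = 20 | 3·0+2·5+5·2 = 20
R: 4·3 = 12 | 3·0+2·6+5·0 = 12
A: 4·6 = 24 | 3·1+2·8+5·1 = 24
G: 4·7 = 28 | 3·2+2·1+5·4 = 28
gcd(4,3,2,5) = 1

Coefficients: [4, 3, 2, 5]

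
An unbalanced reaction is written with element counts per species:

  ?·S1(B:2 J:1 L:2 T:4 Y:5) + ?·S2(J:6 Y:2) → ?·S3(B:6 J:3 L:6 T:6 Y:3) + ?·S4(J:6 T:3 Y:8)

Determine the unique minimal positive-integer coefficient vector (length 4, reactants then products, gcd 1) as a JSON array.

Coefficients: [3, 2, 1, 2]

B: 3·2+2·0 = 6 | 1·6+2·0 = 6
J: 3·1+2·6 = 15 | 1·3+2·6 = 15
L: 3·2+2·0 = 6 | 1·6+2·0 = 6
T: 3·4+2·0 = 12 | 1·6+2·3 = 12
Y: 3·5+2·2 = 19 | 1·3+2·8 = 19
gcd(3,2,1,2) = 1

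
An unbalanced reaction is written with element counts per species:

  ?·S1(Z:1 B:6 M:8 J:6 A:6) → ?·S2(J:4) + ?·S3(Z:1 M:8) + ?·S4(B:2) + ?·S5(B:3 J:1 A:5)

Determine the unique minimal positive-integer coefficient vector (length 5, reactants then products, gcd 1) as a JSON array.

Coefficients: [5, 6, 5, 6, 6]

Z: 5·1 = 5 | 6·0+5·1+6·0+6·0 = 5
B: 5·6 = 30 | 6·0+5·0+6·2+6·3 = 30
M: 5·8 = 40 | 6·0+5·8+6·0+6·0 = 40
J: 5·6 = 30 | 6·4+5·0+6·0+6·1 = 30
A: 5·6 = 30 | 6·0+5·0+6·0+6·5 = 30
gcd(5,6,5,6,6) = 1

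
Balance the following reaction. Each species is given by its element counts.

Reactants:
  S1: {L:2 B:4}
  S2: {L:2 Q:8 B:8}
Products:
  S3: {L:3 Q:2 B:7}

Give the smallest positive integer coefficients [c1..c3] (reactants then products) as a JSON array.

L: 5·2+1·2 = 12 | 4·3 = 12
Q: 5·0+1·8 = 8 | 4·2 = 8
B: 5·4+1·8 = 28 | 4·7 = 28
gcd(5,1,4) = 1

Coefficients: [5, 1, 4]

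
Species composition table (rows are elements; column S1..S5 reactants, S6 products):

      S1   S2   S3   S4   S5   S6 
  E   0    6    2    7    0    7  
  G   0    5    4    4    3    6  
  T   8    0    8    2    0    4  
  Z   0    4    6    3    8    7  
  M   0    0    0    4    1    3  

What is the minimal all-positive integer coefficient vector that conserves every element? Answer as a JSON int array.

Coefficients: [1, 2, 1, 4, 2, 6]

E: 1·0+2·6+1·2+4·7+2·0 = 42 | 6·7 = 42
G: 1·0+2·5+1·4+4·4+2·3 = 36 | 6·6 = 36
T: 1·8+2·0+1·8+4·2+2·0 = 24 | 6·4 = 24
Z: 1·0+2·4+1·6+4·3+2·8 = 42 | 6·7 = 42
M: 1·0+2·0+1·0+4·4+2·1 = 18 | 6·3 = 18
gcd(1,2,1,4,2,6) = 1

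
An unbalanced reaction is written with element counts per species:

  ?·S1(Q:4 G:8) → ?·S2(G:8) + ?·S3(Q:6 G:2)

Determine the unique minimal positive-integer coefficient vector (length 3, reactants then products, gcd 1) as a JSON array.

Coefficients: [6, 5, 4]

Q: 6·4 = 24 | 5·0+4·6 = 24
G: 6·8 = 48 | 5·8+4·2 = 48
gcd(6,5,4) = 1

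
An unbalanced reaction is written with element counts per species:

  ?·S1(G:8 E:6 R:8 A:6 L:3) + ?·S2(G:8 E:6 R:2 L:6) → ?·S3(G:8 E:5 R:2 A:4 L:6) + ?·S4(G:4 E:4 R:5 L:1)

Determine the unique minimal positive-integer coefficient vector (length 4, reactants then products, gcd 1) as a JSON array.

Coefficients: [4, 5, 6, 6]

G: 4·8+5·8 = 72 | 6·8+6·4 = 72
E: 4·6+5·6 = 54 | 6·5+6·4 = 54
R: 4·8+5·2 = 42 | 6·2+6·5 = 42
A: 4·6+5·0 = 24 | 6·4+6·0 = 24
L: 4·3+5·6 = 42 | 6·6+6·1 = 42
gcd(4,5,6,6) = 1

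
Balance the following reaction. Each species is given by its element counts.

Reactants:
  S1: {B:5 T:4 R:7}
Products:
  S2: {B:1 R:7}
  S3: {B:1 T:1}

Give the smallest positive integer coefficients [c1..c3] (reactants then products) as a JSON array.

B: 1·5 = 5 | 1·1+4·1 = 5
T: 1·4 = 4 | 1·0+4·1 = 4
R: 1·7 = 7 | 1·7+4·0 = 7
gcd(1,1,4) = 1

Coefficients: [1, 1, 4]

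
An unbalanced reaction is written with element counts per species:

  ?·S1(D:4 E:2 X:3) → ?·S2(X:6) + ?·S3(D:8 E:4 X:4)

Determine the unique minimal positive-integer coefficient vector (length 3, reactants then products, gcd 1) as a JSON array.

D: 6·4 = 24 | 1·0+3·8 = 24
E: 6·2 = 12 | 1·0+3·4 = 12
X: 6·3 = 18 | 1·6+3·4 = 18
gcd(6,1,3) = 1

Coefficients: [6, 1, 3]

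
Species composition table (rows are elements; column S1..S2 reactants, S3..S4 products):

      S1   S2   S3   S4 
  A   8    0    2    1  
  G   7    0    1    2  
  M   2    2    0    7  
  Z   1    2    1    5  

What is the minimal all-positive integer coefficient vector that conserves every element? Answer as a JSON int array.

A: 1·8+6·0 = 8 | 3·2+2·1 = 8
G: 1·7+6·0 = 7 | 3·1+2·2 = 7
M: 1·2+6·2 = 14 | 3·0+2·7 = 14
Z: 1·1+6·2 = 13 | 3·1+2·5 = 13
gcd(1,6,3,2) = 1

Coefficients: [1, 6, 3, 2]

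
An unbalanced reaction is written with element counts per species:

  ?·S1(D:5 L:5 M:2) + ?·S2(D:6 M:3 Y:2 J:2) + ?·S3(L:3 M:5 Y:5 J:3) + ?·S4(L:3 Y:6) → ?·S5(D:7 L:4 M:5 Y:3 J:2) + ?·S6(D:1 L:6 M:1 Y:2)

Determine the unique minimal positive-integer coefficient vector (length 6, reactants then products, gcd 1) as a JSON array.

D: 5·5+1·6+2·0+1·0 = 31 | 4·7+3·1 = 31
L: 5·5+1·0+2·3+1·3 = 34 | 4·4+3·6 = 34
M: 5·2+1·3+2·5+1·0 = 23 | 4·5+3·1 = 23
Y: 5·0+1·2+2·5+1·6 = 18 | 4·3+3·2 = 18
J: 5·0+1·2+2·3+1·0 = 8 | 4·2+3·0 = 8
gcd(5,1,2,1,4,3) = 1

Coefficients: [5, 1, 2, 1, 4, 3]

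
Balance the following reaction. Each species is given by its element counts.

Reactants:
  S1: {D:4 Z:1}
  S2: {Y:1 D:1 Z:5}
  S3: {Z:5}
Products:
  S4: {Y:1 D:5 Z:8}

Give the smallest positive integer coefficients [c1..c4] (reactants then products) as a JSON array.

Coefficients: [5, 5, 2, 5]

Y: 5·0+5·1+2·0 = 5 | 5·1 = 5
D: 5·4+5·1+2·0 = 25 | 5·5 = 25
Z: 5·1+5·5+2·5 = 40 | 5·8 = 40
gcd(5,5,2,5) = 1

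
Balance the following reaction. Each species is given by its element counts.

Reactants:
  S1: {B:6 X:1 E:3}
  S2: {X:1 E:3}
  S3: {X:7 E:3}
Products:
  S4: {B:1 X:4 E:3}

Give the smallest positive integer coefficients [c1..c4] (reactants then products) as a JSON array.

B: 1·6+2·0+3·0 = 6 | 6·1 = 6
X: 1·1+2·1+3·7 = 24 | 6·4 = 24
E: 1·3+2·3+3·3 = 18 | 6·3 = 18
gcd(1,2,3,6) = 1

Coefficients: [1, 2, 3, 6]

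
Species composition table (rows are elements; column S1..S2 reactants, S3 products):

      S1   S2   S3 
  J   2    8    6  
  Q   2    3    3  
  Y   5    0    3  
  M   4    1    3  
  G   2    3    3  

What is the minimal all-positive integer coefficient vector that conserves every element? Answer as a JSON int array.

J: 3·2+3·8 = 30 | 5·6 = 30
Q: 3·2+3·3 = 15 | 5·3 = 15
Y: 3·5+3·0 = 15 | 5·3 = 15
M: 3·4+3·1 = 15 | 5·3 = 15
G: 3·2+3·3 = 15 | 5·3 = 15
gcd(3,3,5) = 1

Coefficients: [3, 3, 5]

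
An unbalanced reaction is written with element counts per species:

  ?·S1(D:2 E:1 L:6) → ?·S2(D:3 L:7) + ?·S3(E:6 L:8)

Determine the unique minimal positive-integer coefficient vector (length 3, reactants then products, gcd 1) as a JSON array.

D: 6·2 = 12 | 4·3+1·0 = 12
E: 6·1 = 6 | 4·0+1·6 = 6
L: 6·6 = 36 | 4·7+1·8 = 36
gcd(6,4,1) = 1

Coefficients: [6, 4, 1]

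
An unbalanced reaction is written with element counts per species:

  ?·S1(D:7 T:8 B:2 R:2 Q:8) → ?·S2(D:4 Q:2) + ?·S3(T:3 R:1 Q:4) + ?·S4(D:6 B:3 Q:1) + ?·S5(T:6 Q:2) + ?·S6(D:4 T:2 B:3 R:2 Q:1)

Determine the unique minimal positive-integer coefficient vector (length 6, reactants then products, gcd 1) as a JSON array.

Coefficients: [6, 6, 6, 1, 4, 3]

D: 6·7 = 42 | 6·4+6·0+1·6+4·0+3·4 = 42
T: 6·8 = 48 | 6·0+6·3+1·0+4·6+3·2 = 48
B: 6·2 = 12 | 6·0+6·0+1·3+4·0+3·3 = 12
R: 6·2 = 12 | 6·0+6·1+1·0+4·0+3·2 = 12
Q: 6·8 = 48 | 6·2+6·4+1·1+4·2+3·1 = 48
gcd(6,6,6,1,4,3) = 1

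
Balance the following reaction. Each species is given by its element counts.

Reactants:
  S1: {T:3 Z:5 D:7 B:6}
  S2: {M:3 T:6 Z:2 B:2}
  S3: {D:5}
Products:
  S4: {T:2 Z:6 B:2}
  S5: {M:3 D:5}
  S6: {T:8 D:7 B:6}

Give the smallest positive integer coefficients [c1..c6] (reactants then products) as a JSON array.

M: 4·0+5·3+5·0 = 15 | 5·0+5·3+4·0 = 15
T: 4·3+5·6+5·0 = 42 | 5·2+5·0+4·8 = 42
Z: 4·5+5·2+5·0 = 30 | 5·6+5·0+4·0 = 30
D: 4·7+5·0+5·5 = 53 | 5·0+5·5+4·7 = 53
B: 4·6+5·2+5·0 = 34 | 5·2+5·0+4·6 = 34
gcd(4,5,5,5,5,4) = 1

Coefficients: [4, 5, 5, 5, 5, 4]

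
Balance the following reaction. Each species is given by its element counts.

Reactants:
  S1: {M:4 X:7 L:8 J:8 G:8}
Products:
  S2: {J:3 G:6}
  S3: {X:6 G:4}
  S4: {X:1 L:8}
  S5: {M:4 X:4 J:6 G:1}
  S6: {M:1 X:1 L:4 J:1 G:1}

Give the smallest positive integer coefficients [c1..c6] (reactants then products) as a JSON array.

Coefficients: [5, 4, 2, 3, 4, 4]

M: 5·4 = 20 | 4·0+2·0+3·0+4·4+4·1 = 20
X: 5·7 = 35 | 4·0+2·6+3·1+4·4+4·1 = 35
L: 5·8 = 40 | 4·0+2·0+3·8+4·0+4·4 = 40
J: 5·8 = 40 | 4·3+2·0+3·0+4·6+4·1 = 40
G: 5·8 = 40 | 4·6+2·4+3·0+4·1+4·1 = 40
gcd(5,4,2,3,4,4) = 1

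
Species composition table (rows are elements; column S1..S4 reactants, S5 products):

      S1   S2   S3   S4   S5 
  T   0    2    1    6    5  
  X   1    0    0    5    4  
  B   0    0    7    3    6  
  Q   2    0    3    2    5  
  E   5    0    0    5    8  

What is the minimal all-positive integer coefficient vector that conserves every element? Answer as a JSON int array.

Coefficients: [5, 2, 3, 3, 5]

T: 5·0+2·2+3·1+3·6 = 25 | 5·5 = 25
X: 5·1+2·0+3·0+3·5 = 20 | 5·4 = 20
B: 5·0+2·0+3·7+3·3 = 30 | 5·6 = 30
Q: 5·2+2·0+3·3+3·2 = 25 | 5·5 = 25
E: 5·5+2·0+3·0+3·5 = 40 | 5·8 = 40
gcd(5,2,3,3,5) = 1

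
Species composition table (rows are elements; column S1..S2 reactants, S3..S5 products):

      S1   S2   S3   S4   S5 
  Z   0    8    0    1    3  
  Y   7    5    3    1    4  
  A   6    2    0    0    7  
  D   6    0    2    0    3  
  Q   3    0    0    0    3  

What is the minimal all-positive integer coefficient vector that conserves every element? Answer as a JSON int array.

Z: 2·0+1·8 = 8 | 3·0+2·1+2·3 = 8
Y: 2·7+1·5 = 19 | 3·3+2·1+2·4 = 19
A: 2·6+1·2 = 14 | 3·0+2·0+2·7 = 14
D: 2·6+1·0 = 12 | 3·2+2·0+2·3 = 12
Q: 2·3+1·0 = 6 | 3·0+2·0+2·3 = 6
gcd(2,1,3,2,2) = 1

Coefficients: [2, 1, 3, 2, 2]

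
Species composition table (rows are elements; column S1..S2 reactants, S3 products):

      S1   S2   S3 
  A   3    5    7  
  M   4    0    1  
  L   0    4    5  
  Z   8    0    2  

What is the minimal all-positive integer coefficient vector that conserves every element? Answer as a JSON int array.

Coefficients: [1, 5, 4]

A: 1·3+5·5 = 28 | 4·7 = 28
M: 1·4+5·0 = 4 | 4·1 = 4
L: 1·0+5·4 = 20 | 4·5 = 20
Z: 1·8+5·0 = 8 | 4·2 = 8
gcd(1,5,4) = 1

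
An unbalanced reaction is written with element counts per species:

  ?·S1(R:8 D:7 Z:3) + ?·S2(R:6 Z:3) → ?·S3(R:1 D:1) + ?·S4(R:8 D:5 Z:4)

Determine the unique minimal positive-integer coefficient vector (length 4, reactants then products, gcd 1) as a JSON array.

R: 3·8+1·6 = 30 | 6·1+3·8 = 30
D: 3·7+1·0 = 21 | 6·1+3·5 = 21
Z: 3·3+1·3 = 12 | 6·0+3·4 = 12
gcd(3,1,6,3) = 1

Coefficients: [3, 1, 6, 3]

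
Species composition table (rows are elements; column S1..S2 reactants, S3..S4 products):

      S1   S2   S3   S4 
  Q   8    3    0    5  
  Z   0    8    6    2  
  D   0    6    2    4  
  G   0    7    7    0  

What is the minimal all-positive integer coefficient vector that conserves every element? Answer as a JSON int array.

Coefficients: [1, 4, 4, 4]

Q: 1·8+4·3 = 20 | 4·0+4·5 = 20
Z: 1·0+4·8 = 32 | 4·6+4·2 = 32
D: 1·0+4·6 = 24 | 4·2+4·4 = 24
G: 1·0+4·7 = 28 | 4·7+4·0 = 28
gcd(1,4,4,4) = 1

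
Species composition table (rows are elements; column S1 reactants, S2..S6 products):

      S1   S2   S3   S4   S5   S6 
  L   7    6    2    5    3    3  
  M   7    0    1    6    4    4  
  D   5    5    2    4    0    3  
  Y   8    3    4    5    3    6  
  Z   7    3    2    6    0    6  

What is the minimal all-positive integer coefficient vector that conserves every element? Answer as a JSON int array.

Coefficients: [5, 1, 1, 3, 2, 2]

L: 5·7 = 35 | 1·6+1·2+3·5+2·3+2·3 = 35
M: 5·7 = 35 | 1·0+1·1+3·6+2·4+2·4 = 35
D: 5·5 = 25 | 1·5+1·2+3·4+2·0+2·3 = 25
Y: 5·8 = 40 | 1·3+1·4+3·5+2·3+2·6 = 40
Z: 5·7 = 35 | 1·3+1·2+3·6+2·0+2·6 = 35
gcd(5,1,1,3,2,2) = 1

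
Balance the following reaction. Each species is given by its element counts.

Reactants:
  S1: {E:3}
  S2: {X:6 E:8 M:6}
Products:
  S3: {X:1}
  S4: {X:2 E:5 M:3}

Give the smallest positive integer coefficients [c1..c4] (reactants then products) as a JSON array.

Coefficients: [2, 3, 6, 6]

X: 2·0+3·6 = 18 | 6·1+6·2 = 18
E: 2·3+3·8 = 30 | 6·0+6·5 = 30
M: 2·0+3·6 = 18 | 6·0+6·3 = 18
gcd(2,3,6,6) = 1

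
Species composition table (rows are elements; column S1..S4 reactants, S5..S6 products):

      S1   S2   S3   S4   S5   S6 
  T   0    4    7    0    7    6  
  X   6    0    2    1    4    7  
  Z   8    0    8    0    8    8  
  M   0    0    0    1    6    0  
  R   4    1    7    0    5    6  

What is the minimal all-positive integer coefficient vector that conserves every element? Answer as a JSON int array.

Coefficients: [4, 6, 1, 6, 1, 4]

T: 4·0+6·4+1·7+6·0 = 31 | 1·7+4·6 = 31
X: 4·6+6·0+1·2+6·1 = 32 | 1·4+4·7 = 32
Z: 4·8+6·0+1·8+6·0 = 40 | 1·8+4·8 = 40
M: 4·0+6·0+1·0+6·1 = 6 | 1·6+4·0 = 6
R: 4·4+6·1+1·7+6·0 = 29 | 1·5+4·6 = 29
gcd(4,6,1,6,1,4) = 1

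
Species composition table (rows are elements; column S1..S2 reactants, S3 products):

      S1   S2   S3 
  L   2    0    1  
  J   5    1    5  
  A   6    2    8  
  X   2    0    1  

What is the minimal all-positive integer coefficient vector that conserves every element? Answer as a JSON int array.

Coefficients: [1, 5, 2]

L: 1·2+5·0 = 2 | 2·1 = 2
J: 1·5+5·1 = 10 | 2·5 = 10
A: 1·6+5·2 = 16 | 2·8 = 16
X: 1·2+5·0 = 2 | 2·1 = 2
gcd(1,5,2) = 1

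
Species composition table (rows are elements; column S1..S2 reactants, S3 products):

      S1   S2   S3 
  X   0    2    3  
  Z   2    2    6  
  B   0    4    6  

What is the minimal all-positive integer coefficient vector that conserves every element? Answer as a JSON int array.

Coefficients: [3, 3, 2]

X: 3·0+3·2 = 6 | 2·3 = 6
Z: 3·2+3·2 = 12 | 2·6 = 12
B: 3·0+3·4 = 12 | 2·6 = 12
gcd(3,3,2) = 1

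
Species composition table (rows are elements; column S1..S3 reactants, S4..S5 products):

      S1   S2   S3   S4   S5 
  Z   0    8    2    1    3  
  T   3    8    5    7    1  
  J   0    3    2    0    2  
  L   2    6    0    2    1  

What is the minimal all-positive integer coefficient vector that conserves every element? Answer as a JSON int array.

Z: 1·0+2·8+3·2 = 22 | 4·1+6·3 = 22
T: 1·3+2·8+3·5 = 34 | 4·7+6·1 = 34
J: 1·0+2·3+3·2 = 12 | 4·0+6·2 = 12
L: 1·2+2·6+3·0 = 14 | 4·2+6·1 = 14
gcd(1,2,3,4,6) = 1

Coefficients: [1, 2, 3, 4, 6]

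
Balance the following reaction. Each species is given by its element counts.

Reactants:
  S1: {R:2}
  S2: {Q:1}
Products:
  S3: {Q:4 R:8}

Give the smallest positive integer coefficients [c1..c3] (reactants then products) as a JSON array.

Q: 4·0+4·1 = 4 | 1·4 = 4
R: 4·2+4·0 = 8 | 1·8 = 8
gcd(4,4,1) = 1

Coefficients: [4, 4, 1]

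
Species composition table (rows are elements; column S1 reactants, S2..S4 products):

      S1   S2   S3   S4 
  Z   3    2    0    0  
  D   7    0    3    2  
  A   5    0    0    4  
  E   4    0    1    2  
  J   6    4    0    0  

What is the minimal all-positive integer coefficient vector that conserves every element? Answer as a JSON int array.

Coefficients: [4, 6, 6, 5]

Z: 4·3 = 12 | 6·2+6·0+5·0 = 12
D: 4·7 = 28 | 6·0+6·3+5·2 = 28
A: 4·5 = 20 | 6·0+6·0+5·4 = 20
E: 4·4 = 16 | 6·0+6·1+5·2 = 16
J: 4·6 = 24 | 6·4+6·0+5·0 = 24
gcd(4,6,6,5) = 1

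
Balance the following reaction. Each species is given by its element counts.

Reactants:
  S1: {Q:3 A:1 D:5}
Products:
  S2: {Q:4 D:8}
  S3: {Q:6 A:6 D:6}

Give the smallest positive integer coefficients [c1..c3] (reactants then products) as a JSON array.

Coefficients: [6, 3, 1]

Q: 6·3 = 18 | 3·4+1·6 = 18
A: 6·1 = 6 | 3·0+1·6 = 6
D: 6·5 = 30 | 3·8+1·6 = 30
gcd(6,3,1) = 1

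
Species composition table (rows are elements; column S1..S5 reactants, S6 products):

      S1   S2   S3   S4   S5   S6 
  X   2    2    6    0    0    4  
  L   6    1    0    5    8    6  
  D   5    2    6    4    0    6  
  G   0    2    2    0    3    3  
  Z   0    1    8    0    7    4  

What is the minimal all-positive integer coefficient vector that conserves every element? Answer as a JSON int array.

X: 2·2+5·2+1·6+1·0+1·0 = 20 | 5·4 = 20
L: 2·6+5·1+1·0+1·5+1·8 = 30 | 5·6 = 30
D: 2·5+5·2+1·6+1·4+1·0 = 30 | 5·6 = 30
G: 2·0+5·2+1·2+1·0+1·3 = 15 | 5·3 = 15
Z: 2·0+5·1+1·8+1·0+1·7 = 20 | 5·4 = 20
gcd(2,5,1,1,1,5) = 1

Coefficients: [2, 5, 1, 1, 1, 5]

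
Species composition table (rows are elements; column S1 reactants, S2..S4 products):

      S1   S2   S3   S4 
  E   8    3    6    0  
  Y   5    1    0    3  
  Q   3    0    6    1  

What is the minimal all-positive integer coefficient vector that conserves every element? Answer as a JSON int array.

E: 3·8 = 24 | 6·3+1·6+3·0 = 24
Y: 3·5 = 15 | 6·1+1·0+3·3 = 15
Q: 3·3 = 9 | 6·0+1·6+3·1 = 9
gcd(3,6,1,3) = 1

Coefficients: [3, 6, 1, 3]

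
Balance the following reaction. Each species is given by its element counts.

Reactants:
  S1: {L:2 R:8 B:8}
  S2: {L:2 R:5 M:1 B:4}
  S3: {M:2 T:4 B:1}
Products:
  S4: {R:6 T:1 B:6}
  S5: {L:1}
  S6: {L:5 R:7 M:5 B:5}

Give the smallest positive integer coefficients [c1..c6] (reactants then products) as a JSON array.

Coefficients: [2, 3, 1, 4, 5, 1]

L: 2·2+3·2+1·0 = 10 | 4·0+5·1+1·5 = 10
R: 2·8+3·5+1·0 = 31 | 4·6+5·0+1·7 = 31
M: 2·0+3·1+1·2 = 5 | 4·0+5·0+1·5 = 5
T: 2·0+3·0+1·4 = 4 | 4·1+5·0+1·0 = 4
B: 2·8+3·4+1·1 = 29 | 4·6+5·0+1·5 = 29
gcd(2,3,1,4,5,1) = 1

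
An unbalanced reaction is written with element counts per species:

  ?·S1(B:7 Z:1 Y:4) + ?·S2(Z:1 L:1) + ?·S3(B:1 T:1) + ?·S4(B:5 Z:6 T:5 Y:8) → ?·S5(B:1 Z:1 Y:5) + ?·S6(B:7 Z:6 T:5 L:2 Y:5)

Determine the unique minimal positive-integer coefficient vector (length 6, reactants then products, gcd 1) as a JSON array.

Coefficients: [1, 6, 5, 2, 1, 3]

B: 1·7+6·0+5·1+2·5 = 22 | 1·1+3·7 = 22
Z: 1·1+6·1+5·0+2·6 = 19 | 1·1+3·6 = 19
T: 1·0+6·0+5·1+2·5 = 15 | 1·0+3·5 = 15
L: 1·0+6·1+5·0+2·0 = 6 | 1·0+3·2 = 6
Y: 1·4+6·0+5·0+2·8 = 20 | 1·5+3·5 = 20
gcd(1,6,5,2,1,3) = 1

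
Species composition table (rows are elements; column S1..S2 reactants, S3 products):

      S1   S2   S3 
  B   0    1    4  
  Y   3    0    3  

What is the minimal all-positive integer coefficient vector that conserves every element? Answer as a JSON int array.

Coefficients: [1, 4, 1]

B: 1·0+4·1 = 4 | 1·4 = 4
Y: 1·3+4·0 = 3 | 1·3 = 3
gcd(1,4,1) = 1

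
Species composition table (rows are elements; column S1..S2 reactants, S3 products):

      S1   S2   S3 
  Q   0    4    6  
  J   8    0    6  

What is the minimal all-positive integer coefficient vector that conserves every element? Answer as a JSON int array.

Q: 3·0+6·4 = 24 | 4·6 = 24
J: 3·8+6·0 = 24 | 4·6 = 24
gcd(3,6,4) = 1

Coefficients: [3, 6, 4]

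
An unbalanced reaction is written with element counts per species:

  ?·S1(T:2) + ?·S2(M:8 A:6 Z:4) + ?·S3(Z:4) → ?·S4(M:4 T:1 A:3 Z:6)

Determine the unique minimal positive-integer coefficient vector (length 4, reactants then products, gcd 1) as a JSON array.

Coefficients: [1, 1, 2, 2]

M: 1·0+1·8+2·0 = 8 | 2·4 = 8
T: 1·2+1·0+2·0 = 2 | 2·1 = 2
A: 1·0+1·6+2·0 = 6 | 2·3 = 6
Z: 1·0+1·4+2·4 = 12 | 2·6 = 12
gcd(1,1,2,2) = 1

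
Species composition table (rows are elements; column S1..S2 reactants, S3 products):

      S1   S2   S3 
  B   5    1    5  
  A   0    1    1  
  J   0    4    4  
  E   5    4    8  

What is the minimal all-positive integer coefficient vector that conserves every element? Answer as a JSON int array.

B: 4·5+5·1 = 25 | 5·5 = 25
A: 4·0+5·1 = 5 | 5·1 = 5
J: 4·0+5·4 = 20 | 5·4 = 20
E: 4·5+5·4 = 40 | 5·8 = 40
gcd(4,5,5) = 1

Coefficients: [4, 5, 5]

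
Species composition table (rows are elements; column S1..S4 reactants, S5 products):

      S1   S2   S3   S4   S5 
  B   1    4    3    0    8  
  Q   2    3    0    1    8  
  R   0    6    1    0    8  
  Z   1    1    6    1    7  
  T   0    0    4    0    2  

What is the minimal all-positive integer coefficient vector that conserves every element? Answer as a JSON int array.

B: 6·1+5·4+2·3+5·0 = 32 | 4·8 = 32
Q: 6·2+5·3+2·0+5·1 = 32 | 4·8 = 32
R: 6·0+5·6+2·1+5·0 = 32 | 4·8 = 32
Z: 6·1+5·1+2·6+5·1 = 28 | 4·7 = 28
T: 6·0+5·0+2·4+5·0 = 8 | 4·2 = 8
gcd(6,5,2,5,4) = 1

Coefficients: [6, 5, 2, 5, 4]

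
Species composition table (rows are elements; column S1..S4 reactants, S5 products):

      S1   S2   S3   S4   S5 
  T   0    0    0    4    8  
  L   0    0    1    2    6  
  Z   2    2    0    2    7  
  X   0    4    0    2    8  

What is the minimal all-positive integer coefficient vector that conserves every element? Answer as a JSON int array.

Coefficients: [1, 2, 4, 4, 2]

T: 1·0+2·0+4·0+4·4 = 16 | 2·8 = 16
L: 1·0+2·0+4·1+4·2 = 12 | 2·6 = 12
Z: 1·2+2·2+4·0+4·2 = 14 | 2·7 = 14
X: 1·0+2·4+4·0+4·2 = 16 | 2·8 = 16
gcd(1,2,4,4,2) = 1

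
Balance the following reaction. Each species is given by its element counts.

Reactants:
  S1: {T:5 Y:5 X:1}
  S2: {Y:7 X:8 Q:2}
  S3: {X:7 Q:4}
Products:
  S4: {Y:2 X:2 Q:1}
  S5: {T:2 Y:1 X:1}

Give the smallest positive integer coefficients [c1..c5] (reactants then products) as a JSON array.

T: 2·5+1·0+1·0 = 10 | 6·0+5·2 = 10
Y: 2·5+1·7+1·0 = 17 | 6·2+5·1 = 17
X: 2·1+1·8+1·7 = 17 | 6·2+5·1 = 17
Q: 2·0+1·2+1·4 = 6 | 6·1+5·0 = 6
gcd(2,1,1,6,5) = 1

Coefficients: [2, 1, 1, 6, 5]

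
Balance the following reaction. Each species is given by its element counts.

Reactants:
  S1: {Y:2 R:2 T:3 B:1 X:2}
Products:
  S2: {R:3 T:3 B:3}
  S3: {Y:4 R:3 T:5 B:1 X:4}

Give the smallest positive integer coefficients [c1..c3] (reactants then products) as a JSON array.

Y: 6·2 = 12 | 1·0+3·4 = 12
R: 6·2 = 12 | 1·3+3·3 = 12
T: 6·3 = 18 | 1·3+3·5 = 18
B: 6·1 = 6 | 1·3+3·1 = 6
X: 6·2 = 12 | 1·0+3·4 = 12
gcd(6,1,3) = 1

Coefficients: [6, 1, 3]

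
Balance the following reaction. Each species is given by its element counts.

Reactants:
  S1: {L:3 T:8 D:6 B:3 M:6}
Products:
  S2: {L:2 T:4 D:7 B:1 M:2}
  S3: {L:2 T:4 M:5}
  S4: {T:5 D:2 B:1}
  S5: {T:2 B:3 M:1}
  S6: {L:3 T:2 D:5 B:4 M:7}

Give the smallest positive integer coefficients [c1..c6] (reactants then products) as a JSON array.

L: 5·3 = 15 | 3·2+3·2+2·0+2·0+1·3 = 15
T: 5·8 = 40 | 3·4+3·4+2·5+2·2+1·2 = 40
D: 5·6 = 30 | 3·7+3·0+2·2+2·0+1·5 = 30
B: 5·3 = 15 | 3·1+3·0+2·1+2·3+1·4 = 15
M: 5·6 = 30 | 3·2+3·5+2·0+2·1+1·7 = 30
gcd(5,3,3,2,2,1) = 1

Coefficients: [5, 3, 3, 2, 2, 1]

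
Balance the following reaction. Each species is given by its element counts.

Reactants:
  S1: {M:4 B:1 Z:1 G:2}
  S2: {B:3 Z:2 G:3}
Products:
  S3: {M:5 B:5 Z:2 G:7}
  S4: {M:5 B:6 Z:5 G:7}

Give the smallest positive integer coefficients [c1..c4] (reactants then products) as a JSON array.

M: 5·4+6·0 = 20 | 1·5+3·5 = 20
B: 5·1+6·3 = 23 | 1·5+3·6 = 23
Z: 5·1+6·2 = 17 | 1·2+3·5 = 17
G: 5·2+6·3 = 28 | 1·7+3·7 = 28
gcd(5,6,1,3) = 1

Coefficients: [5, 6, 1, 3]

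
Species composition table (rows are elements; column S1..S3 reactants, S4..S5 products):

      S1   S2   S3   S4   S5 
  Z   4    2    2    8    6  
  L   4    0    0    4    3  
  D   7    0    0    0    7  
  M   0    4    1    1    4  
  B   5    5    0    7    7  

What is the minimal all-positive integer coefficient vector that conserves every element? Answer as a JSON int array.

Z: 4·4+3·2+5·2 = 32 | 1·8+4·6 = 32
L: 4·4+3·0+5·0 = 16 | 1·4+4·3 = 16
D: 4·7+3·0+5·0 = 28 | 1·0+4·7 = 28
M: 4·0+3·4+5·1 = 17 | 1·1+4·4 = 17
B: 4·5+3·5+5·0 = 35 | 1·7+4·7 = 35
gcd(4,3,5,1,4) = 1

Coefficients: [4, 3, 5, 1, 4]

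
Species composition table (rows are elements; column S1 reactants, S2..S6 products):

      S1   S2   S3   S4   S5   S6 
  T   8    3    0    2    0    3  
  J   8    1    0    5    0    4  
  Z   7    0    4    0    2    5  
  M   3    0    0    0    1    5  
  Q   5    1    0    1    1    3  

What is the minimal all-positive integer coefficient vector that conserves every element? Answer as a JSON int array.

T: 3·8 = 24 | 5·3+2·0+3·2+4·0+1·3 = 24
J: 3·8 = 24 | 5·1+2·0+3·5+4·0+1·4 = 24
Z: 3·7 = 21 | 5·0+2·4+3·0+4·2+1·5 = 21
M: 3·3 = 9 | 5·0+2·0+3·0+4·1+1·5 = 9
Q: 3·5 = 15 | 5·1+2·0+3·1+4·1+1·3 = 15
gcd(3,5,2,3,4,1) = 1

Coefficients: [3, 5, 2, 3, 4, 1]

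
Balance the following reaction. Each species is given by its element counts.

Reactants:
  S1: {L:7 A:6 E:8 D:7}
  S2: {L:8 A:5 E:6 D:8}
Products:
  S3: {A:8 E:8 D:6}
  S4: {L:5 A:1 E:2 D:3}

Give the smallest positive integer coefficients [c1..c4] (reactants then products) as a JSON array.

L: 1·7+1·8 = 15 | 1·0+3·5 = 15
A: 1·6+1·5 = 11 | 1·8+3·1 = 11
E: 1·8+1·6 = 14 | 1·8+3·2 = 14
D: 1·7+1·8 = 15 | 1·6+3·3 = 15
gcd(1,1,1,3) = 1

Coefficients: [1, 1, 1, 3]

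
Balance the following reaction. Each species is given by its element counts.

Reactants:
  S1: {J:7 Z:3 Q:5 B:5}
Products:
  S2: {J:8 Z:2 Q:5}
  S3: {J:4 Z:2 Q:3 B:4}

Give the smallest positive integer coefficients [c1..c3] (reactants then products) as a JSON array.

J: 4·7 = 28 | 1·8+5·4 = 28
Z: 4·3 = 12 | 1·2+5·2 = 12
Q: 4·5 = 20 | 1·5+5·3 = 20
B: 4·5 = 20 | 1·0+5·4 = 20
gcd(4,1,5) = 1

Coefficients: [4, 1, 5]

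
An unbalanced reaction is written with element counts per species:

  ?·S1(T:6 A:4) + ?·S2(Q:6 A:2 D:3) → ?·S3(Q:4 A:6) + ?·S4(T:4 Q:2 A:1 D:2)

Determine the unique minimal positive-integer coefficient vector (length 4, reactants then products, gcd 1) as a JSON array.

T: 4·6+4·0 = 24 | 3·0+6·4 = 24
Q: 4·0+4·6 = 24 | 3·4+6·2 = 24
A: 4·4+4·2 = 24 | 3·6+6·1 = 24
D: 4·0+4·3 = 12 | 3·0+6·2 = 12
gcd(4,4,3,6) = 1

Coefficients: [4, 4, 3, 6]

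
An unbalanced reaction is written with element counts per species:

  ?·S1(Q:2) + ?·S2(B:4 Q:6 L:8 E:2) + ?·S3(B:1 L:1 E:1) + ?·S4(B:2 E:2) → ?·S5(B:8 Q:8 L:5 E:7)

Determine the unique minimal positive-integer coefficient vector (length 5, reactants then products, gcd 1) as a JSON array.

B: 5·0+1·4+2·1+5·2 = 16 | 2·8 = 16
Q: 5·2+1·6+2·0+5·0 = 16 | 2·8 = 16
L: 5·0+1·8+2·1+5·0 = 10 | 2·5 = 10
E: 5·0+1·2+2·1+5·2 = 14 | 2·7 = 14
gcd(5,1,2,5,2) = 1

Coefficients: [5, 1, 2, 5, 2]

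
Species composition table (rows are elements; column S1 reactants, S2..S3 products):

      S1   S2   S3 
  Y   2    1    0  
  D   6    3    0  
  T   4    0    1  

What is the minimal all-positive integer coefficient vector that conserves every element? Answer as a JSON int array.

Y: 1·2 = 2 | 2·1+4·0 = 2
D: 1·6 = 6 | 2·3+4·0 = 6
T: 1·4 = 4 | 2·0+4·1 = 4
gcd(1,2,4) = 1

Coefficients: [1, 2, 4]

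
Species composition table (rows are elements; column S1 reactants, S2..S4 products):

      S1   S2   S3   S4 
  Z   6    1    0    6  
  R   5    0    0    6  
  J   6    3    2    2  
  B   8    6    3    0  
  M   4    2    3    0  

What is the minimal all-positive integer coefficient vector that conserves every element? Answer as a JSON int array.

Coefficients: [6, 6, 4, 5]

Z: 6·6 = 36 | 6·1+4·0+5·6 = 36
R: 6·5 = 30 | 6·0+4·0+5·6 = 30
J: 6·6 = 36 | 6·3+4·2+5·2 = 36
B: 6·8 = 48 | 6·6+4·3+5·0 = 48
M: 6·4 = 24 | 6·2+4·3+5·0 = 24
gcd(6,6,4,5) = 1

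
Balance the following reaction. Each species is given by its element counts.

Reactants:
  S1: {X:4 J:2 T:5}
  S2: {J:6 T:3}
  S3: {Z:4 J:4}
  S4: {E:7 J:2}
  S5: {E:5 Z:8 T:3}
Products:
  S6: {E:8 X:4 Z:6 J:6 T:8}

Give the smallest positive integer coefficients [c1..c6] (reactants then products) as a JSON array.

E: 6·0+2·0+1·0+4·7+4·5 = 48 | 6·8 = 48
X: 6·4+2·0+1·0+4·0+4·0 = 24 | 6·4 = 24
Z: 6·0+2·0+1·4+4·0+4·8 = 36 | 6·6 = 36
J: 6·2+2·6+1·4+4·2+4·0 = 36 | 6·6 = 36
T: 6·5+2·3+1·0+4·0+4·3 = 48 | 6·8 = 48
gcd(6,2,1,4,4,6) = 1

Coefficients: [6, 2, 1, 4, 4, 6]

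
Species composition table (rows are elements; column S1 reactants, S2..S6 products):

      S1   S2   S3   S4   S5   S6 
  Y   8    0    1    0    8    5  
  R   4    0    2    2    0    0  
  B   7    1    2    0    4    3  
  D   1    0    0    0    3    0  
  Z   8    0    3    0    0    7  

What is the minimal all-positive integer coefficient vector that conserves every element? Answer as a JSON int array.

Y: 3·8 = 24 | 6·0+1·1+5·0+1·8+3·5 = 24
R: 3·4 = 12 | 6·0+1·2+5·2+1·0+3·0 = 12
B: 3·7 = 21 | 6·1+1·2+5·0+1·4+3·3 = 21
D: 3·1 = 3 | 6·0+1·0+5·0+1·3+3·0 = 3
Z: 3·8 = 24 | 6·0+1·3+5·0+1·0+3·7 = 24
gcd(3,6,1,5,1,3) = 1

Coefficients: [3, 6, 1, 5, 1, 3]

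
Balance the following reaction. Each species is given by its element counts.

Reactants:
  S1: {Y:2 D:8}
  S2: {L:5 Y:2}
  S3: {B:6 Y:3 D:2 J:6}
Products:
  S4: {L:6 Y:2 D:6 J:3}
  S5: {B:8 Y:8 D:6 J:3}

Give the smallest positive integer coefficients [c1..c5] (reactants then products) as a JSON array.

B: 5·0+6·0+4·6 = 24 | 5·0+3·8 = 24
L: 5·0+6·5+4·0 = 30 | 5·6+3·0 = 30
Y: 5·2+6·2+4·3 = 34 | 5·2+3·8 = 34
D: 5·8+6·0+4·2 = 48 | 5·6+3·6 = 48
J: 5·0+6·0+4·6 = 24 | 5·3+3·3 = 24
gcd(5,6,4,5,3) = 1

Coefficients: [5, 6, 4, 5, 3]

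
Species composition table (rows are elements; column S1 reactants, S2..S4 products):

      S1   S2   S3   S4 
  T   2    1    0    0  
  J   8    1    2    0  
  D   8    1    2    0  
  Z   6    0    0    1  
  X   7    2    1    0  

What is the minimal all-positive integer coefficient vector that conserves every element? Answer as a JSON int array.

T: 1·2 = 2 | 2·1+3·0+6·0 = 2
J: 1·8 = 8 | 2·1+3·2+6·0 = 8
D: 1·8 = 8 | 2·1+3·2+6·0 = 8
Z: 1·6 = 6 | 2·0+3·0+6·1 = 6
X: 1·7 = 7 | 2·2+3·1+6·0 = 7
gcd(1,2,3,6) = 1

Coefficients: [1, 2, 3, 6]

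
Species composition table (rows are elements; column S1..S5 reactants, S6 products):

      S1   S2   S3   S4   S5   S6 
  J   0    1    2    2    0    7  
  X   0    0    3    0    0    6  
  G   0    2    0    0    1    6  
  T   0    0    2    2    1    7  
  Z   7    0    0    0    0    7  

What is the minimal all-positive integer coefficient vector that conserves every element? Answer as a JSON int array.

J: 2·0+4·1+4·2+1·2+4·0 = 14 | 2·7 = 14
X: 2·0+4·0+4·3+1·0+4·0 = 12 | 2·6 = 12
G: 2·0+4·2+4·0+1·0+4·1 = 12 | 2·6 = 12
T: 2·0+4·0+4·2+1·2+4·1 = 14 | 2·7 = 14
Z: 2·7+4·0+4·0+1·0+4·0 = 14 | 2·7 = 14
gcd(2,4,4,1,4,2) = 1

Coefficients: [2, 4, 4, 1, 4, 2]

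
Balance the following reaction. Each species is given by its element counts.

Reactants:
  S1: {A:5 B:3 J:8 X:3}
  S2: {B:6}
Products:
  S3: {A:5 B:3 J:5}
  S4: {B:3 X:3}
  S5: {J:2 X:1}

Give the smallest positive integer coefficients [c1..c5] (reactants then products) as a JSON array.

A: 4·5+1·0 = 20 | 4·5+2·0+6·0 = 20
B: 4·3+1·6 = 18 | 4·3+2·3+6·0 = 18
J: 4·8+1·0 = 32 | 4·5+2·0+6·2 = 32
X: 4·3+1·0 = 12 | 4·0+2·3+6·1 = 12
gcd(4,1,4,2,6) = 1

Coefficients: [4, 1, 4, 2, 6]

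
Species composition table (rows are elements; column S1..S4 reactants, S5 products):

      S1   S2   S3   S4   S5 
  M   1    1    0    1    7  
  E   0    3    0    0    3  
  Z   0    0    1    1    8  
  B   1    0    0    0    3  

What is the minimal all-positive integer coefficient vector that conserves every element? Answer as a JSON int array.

M: 3·1+1·1+5·0+3·1 = 7 | 1·7 = 7
E: 3·0+1·3+5·0+3·0 = 3 | 1·3 = 3
Z: 3·0+1·0+5·1+3·1 = 8 | 1·8 = 8
B: 3·1+1·0+5·0+3·0 = 3 | 1·3 = 3
gcd(3,1,5,3,1) = 1

Coefficients: [3, 1, 5, 3, 1]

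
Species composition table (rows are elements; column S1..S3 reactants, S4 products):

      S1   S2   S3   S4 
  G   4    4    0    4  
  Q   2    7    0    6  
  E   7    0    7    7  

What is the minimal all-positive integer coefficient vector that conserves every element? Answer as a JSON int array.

G: 1·4+4·4+4·0 = 20 | 5·4 = 20
Q: 1·2+4·7+4·0 = 30 | 5·6 = 30
E: 1·7+4·0+4·7 = 35 | 5·7 = 35
gcd(1,4,4,5) = 1

Coefficients: [1, 4, 4, 5]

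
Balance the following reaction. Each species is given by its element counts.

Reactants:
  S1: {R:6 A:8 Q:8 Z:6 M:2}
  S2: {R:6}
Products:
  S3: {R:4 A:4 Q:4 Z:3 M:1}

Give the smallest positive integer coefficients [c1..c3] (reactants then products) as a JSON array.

R: 3·6+1·6 = 24 | 6·4 = 24
A: 3·8+1·0 = 24 | 6·4 = 24
Q: 3·8+1·0 = 24 | 6·4 = 24
Z: 3·6+1·0 = 18 | 6·3 = 18
M: 3·2+1·0 = 6 | 6·1 = 6
gcd(3,1,6) = 1

Coefficients: [3, 1, 6]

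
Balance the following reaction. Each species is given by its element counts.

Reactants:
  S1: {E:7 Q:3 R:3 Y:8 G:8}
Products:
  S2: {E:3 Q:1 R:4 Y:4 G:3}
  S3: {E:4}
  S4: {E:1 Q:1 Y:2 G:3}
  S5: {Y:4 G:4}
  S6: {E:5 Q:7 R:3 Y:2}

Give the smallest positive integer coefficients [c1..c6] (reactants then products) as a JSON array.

E: 5·7 = 35 | 3·3+4·4+5·1+4·0+1·5 = 35
Q: 5·3 = 15 | 3·1+4·0+5·1+4·0+1·7 = 15
R: 5·3 = 15 | 3·4+4·0+5·0+4·0+1·3 = 15
Y: 5·8 = 40 | 3·4+4·0+5·2+4·4+1·2 = 40
G: 5·8 = 40 | 3·3+4·0+5·3+4·4+1·0 = 40
gcd(5,3,4,5,4,1) = 1

Coefficients: [5, 3, 4, 5, 4, 1]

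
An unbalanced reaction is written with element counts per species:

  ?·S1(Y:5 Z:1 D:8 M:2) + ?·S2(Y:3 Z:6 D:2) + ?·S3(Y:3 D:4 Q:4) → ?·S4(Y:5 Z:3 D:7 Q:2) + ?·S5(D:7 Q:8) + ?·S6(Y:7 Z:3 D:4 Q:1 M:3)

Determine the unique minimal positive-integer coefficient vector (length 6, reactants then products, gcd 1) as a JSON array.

Coefficients: [3, 3, 5, 5, 1, 2]

Y: 3·5+3·3+5·3 = 39 | 5·5+1·0+2·7 = 39
Z: 3·1+3·6+5·0 = 21 | 5·3+1·0+2·3 = 21
D: 3·8+3·2+5·4 = 50 | 5·7+1·7+2·4 = 50
Q: 3·0+3·0+5·4 = 20 | 5·2+1·8+2·1 = 20
M: 3·2+3·0+5·0 = 6 | 5·0+1·0+2·3 = 6
gcd(3,3,5,5,1,2) = 1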